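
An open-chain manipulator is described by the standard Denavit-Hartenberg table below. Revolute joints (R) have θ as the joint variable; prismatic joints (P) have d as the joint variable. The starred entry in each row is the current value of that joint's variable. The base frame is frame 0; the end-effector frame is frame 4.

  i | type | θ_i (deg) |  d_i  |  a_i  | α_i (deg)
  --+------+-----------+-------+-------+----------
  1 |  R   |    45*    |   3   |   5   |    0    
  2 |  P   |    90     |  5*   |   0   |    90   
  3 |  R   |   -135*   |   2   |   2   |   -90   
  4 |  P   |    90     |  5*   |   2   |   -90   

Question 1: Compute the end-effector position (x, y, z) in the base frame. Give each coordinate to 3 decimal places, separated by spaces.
after link 1: o_1 = (3.5355, 3.5355, 3.0000)
after link 2: o_2 = (3.5355, 3.5355, 8.0000)
after link 3: o_3 = (5.9497, 3.9497, 6.5858)
after link 4: o_4 = (2.0355, 5.0355, 3.0503)

2.036 5.036 3.050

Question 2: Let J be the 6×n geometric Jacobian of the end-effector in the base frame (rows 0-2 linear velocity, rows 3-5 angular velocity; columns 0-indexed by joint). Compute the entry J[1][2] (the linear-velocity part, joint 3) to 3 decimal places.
3.500

axis z_2 = (0.7071,0.7071,0.0000); lever o_n−o_2 = (-1.5000,1.5000,-4.9497)
cross product → J_v[:, 2] = (-3.5000,3.5000,2.1213)
J_ω[:, 2] = z_2
entry J[1][2] = 3.5000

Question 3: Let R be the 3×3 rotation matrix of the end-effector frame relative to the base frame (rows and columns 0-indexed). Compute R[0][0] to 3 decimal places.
End-effector x-axis (col 0 of R) = (-0.7071,-0.7071,-0.0000)
R[0][0] = -0.7071

-0.707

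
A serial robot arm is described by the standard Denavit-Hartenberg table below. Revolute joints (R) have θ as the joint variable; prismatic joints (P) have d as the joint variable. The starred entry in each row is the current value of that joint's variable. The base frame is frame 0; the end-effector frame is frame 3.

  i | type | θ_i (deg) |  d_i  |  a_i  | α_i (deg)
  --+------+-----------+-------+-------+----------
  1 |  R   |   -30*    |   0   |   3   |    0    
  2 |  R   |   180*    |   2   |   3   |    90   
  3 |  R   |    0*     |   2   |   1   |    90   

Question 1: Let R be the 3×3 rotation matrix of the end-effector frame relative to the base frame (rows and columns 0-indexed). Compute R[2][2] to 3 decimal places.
End-effector z-axis (col 2 of R) = (0.0000,0.0000,-1.0000)
R[2][2] = -1.0000

-1.000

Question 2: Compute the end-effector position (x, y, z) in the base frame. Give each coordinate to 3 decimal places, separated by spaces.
after link 1: o_1 = (2.5981, -1.5000, 0.0000)
after link 2: o_2 = (0.0000, 0.0000, 2.0000)
after link 3: o_3 = (0.1340, 2.2321, 2.0000)

0.134 2.232 2.000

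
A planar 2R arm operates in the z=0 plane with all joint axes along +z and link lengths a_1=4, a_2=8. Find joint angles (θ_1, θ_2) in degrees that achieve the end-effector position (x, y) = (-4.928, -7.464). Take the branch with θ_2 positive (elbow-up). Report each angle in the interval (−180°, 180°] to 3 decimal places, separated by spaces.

173.128 90.003

cos θ_2 = (79.9965−4²−8²)/(2·4·8) = -0.0001; θ_2 = 90.0032° (elbow-up)
β = atan2(-7.4640,-4.9280) = -123.4342°; ψ = atan2(8.0000,3.9996) = 63.4375°
θ_1 = β − ψ = -186.8717°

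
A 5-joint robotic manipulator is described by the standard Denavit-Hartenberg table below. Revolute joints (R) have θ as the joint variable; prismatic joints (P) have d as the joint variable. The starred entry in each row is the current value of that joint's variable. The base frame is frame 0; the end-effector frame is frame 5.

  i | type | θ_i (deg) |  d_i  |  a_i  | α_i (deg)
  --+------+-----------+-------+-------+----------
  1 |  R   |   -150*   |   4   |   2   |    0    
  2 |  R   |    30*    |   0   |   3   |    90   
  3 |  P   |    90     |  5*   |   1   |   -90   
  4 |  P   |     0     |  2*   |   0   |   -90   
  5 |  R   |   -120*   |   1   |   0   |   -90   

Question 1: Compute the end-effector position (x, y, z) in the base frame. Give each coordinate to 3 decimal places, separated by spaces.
-5.696 0.134 5.000

after link 1: o_1 = (-1.7321, -1.0000, 4.0000)
after link 2: o_2 = (-3.2321, -3.5981, 4.0000)
after link 3: o_3 = (-7.5622, -1.0981, 5.0000)
after link 4: o_4 = (-6.5622, 0.6340, 5.0000)
after link 5: o_5 = (-5.6962, 0.1340, 5.0000)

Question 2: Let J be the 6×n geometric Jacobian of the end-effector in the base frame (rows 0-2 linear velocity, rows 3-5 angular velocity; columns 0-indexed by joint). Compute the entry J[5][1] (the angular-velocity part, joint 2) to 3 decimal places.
axis z_1 = (0.0000,0.0000,1.0000); lever o_n−o_1 = (-3.9641,1.1340,1.0000)
cross product → J_v[:, 1] = (-1.1340,-3.9641,0.0000)
J_ω[:, 1] = z_1
entry J[5][1] = 1.0000

1.000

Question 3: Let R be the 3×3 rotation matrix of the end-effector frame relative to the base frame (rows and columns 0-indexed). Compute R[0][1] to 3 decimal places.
End-effector y-axis (col 1 of R) = (-0.8660,0.5000,0.0000)
R[0][1] = -0.8660

-0.866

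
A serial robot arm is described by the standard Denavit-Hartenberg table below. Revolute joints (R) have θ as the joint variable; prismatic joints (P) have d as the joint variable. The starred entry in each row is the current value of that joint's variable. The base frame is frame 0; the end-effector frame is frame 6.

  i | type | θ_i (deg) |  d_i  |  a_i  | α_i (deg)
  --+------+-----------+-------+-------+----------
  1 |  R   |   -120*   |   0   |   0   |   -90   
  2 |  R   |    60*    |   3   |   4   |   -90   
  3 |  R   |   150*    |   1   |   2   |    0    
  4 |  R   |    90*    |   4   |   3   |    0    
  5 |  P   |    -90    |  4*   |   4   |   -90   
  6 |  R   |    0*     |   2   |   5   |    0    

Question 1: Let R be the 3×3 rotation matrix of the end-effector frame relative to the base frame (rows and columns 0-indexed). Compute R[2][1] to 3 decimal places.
End-effector y-axis (col 1 of R) = (-0.4330,-0.7500,0.5000)
R[2][1] = 0.5000

0.500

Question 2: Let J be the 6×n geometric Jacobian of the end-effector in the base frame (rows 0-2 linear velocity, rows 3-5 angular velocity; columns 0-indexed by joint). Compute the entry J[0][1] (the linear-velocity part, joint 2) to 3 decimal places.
axis z_1 = (0.8660,-0.5000,0.0000); lever o_n−o_1 = (7.4886,9.3104,2.4510)
cross product → J_v[:, 1] = (-1.2255,-2.1226,11.8074)
J_ω[:, 1] = z_1
entry J[0][1] = -1.2255

-1.225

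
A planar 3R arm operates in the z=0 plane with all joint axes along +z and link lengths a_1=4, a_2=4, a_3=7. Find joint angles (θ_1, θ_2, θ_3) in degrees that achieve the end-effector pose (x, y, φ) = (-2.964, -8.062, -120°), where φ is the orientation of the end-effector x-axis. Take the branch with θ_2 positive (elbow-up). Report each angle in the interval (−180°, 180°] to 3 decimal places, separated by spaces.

-149.997 150.002 -120.005

wrist centre = target − a_3·(cos φ, sin φ) = (0.5360, -1.9998)
cos θ_2 = (4.2866−4²−4²)/(2·4·4) = -0.8660; θ_2 = 150.0022° (elbow-up)
β = atan2(-1.9998,0.5360) = -74.9960°; ψ = atan2(1.9999,0.5358) = 75.0011°
θ_1 = β − ψ = -149.9971°
θ_3 = φ − θ_1 − θ_2 = -120.0051° (wrapped to (-180°,180°])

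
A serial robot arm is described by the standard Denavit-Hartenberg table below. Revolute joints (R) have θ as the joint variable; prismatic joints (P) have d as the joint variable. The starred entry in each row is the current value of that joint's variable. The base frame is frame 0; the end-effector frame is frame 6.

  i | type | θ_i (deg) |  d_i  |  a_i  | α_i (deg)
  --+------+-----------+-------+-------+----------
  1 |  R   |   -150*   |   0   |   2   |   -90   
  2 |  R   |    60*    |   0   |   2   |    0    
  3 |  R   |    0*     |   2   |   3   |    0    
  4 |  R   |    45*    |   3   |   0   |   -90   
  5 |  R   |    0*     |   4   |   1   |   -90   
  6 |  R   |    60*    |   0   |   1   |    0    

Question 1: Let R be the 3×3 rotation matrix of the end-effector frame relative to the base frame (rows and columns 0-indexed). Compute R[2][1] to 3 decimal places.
End-effector y-axis (col 1 of R) = (-0.6124,-0.3536,0.7071)
R[2][1] = 0.7071

0.707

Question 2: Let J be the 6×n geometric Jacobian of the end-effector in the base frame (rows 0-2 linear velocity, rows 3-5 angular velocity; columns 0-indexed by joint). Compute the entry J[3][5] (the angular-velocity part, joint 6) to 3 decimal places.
axis z_5 = (-0.5000,0.8660,-0.0000); lever o_n−o_5 = (-0.6124,-0.3536,-0.7071)
cross product → J_v[:, 5] = (-0.6124,-0.3536,0.7071)
J_ω[:, 5] = z_5
entry J[3][5] = -0.5000

-0.500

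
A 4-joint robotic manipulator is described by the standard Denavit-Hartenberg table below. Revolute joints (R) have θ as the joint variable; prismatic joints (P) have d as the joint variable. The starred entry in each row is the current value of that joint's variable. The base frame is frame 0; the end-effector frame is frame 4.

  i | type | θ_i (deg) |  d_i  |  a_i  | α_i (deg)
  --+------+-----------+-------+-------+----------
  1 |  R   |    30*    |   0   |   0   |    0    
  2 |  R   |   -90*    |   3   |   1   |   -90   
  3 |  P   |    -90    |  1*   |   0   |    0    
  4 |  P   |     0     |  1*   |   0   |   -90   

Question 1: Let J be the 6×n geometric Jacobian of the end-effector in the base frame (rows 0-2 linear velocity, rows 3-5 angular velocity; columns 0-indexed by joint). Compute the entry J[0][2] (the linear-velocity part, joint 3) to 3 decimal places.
0.866

prismatic axis z_2 = (0.8660,0.5000,0.0000)
J_v[:, 2] = z_2; J_ω[:, 2] = (0,0,0)
entry J[0][2] = 0.8660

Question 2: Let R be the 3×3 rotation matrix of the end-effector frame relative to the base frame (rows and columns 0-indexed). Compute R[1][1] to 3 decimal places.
End-effector y-axis (col 1 of R) = (-0.8660,-0.5000,-0.0000)
R[1][1] = -0.5000

-0.500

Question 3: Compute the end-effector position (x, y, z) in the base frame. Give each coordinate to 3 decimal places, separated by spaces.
after link 1: o_1 = (0.0000, 0.0000, 0.0000)
after link 2: o_2 = (0.5000, -0.8660, 3.0000)
after link 3: o_3 = (1.3660, -0.3660, 3.0000)
after link 4: o_4 = (2.2321, 0.1340, 3.0000)

2.232 0.134 3.000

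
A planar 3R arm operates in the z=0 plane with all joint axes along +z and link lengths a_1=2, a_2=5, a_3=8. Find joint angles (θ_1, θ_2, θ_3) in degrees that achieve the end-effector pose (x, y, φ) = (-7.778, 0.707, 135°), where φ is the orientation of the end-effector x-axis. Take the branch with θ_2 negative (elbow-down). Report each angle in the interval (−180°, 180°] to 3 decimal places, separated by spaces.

-44.999 -89.999 -90.002

wrist centre = target − a_3·(cos φ, sin φ) = (-2.1211, -4.9499)
cos θ_2 = (29.0003−2²−5²)/(2·2·5) = 0.0000; θ_2 = -89.9991° (elbow-down)
β = atan2(-4.9499,-2.1211) = -113.1964°; ψ = atan2(-5.0000,2.0001) = -68.1978°
θ_1 = β − ψ = -44.9986°
θ_3 = φ − θ_1 − θ_2 = -90.0023° (wrapped to (-180°,180°])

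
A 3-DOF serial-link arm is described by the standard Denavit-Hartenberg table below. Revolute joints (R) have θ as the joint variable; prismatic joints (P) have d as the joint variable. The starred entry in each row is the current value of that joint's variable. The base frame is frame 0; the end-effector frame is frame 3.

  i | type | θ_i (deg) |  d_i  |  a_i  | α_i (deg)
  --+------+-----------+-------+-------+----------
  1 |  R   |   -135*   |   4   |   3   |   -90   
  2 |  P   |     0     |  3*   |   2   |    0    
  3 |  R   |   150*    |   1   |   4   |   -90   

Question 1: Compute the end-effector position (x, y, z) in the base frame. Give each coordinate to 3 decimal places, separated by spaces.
1.742 -3.914 2.000

after link 1: o_1 = (-2.1213, -2.1213, 4.0000)
after link 2: o_2 = (-1.4142, -5.6569, 4.0000)
after link 3: o_3 = (1.7424, -3.9145, 2.0000)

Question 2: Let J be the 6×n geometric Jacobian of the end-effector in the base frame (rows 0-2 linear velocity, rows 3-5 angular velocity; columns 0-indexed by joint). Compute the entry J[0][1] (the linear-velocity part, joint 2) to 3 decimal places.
0.707

prismatic axis z_1 = (0.7071,-0.7071,0.0000)
J_v[:, 1] = z_1; J_ω[:, 1] = (0,0,0)
entry J[0][1] = 0.7071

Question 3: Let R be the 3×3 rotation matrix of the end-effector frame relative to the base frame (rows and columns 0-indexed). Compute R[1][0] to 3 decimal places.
0.612

End-effector x-axis (col 0 of R) = (0.6124,0.6124,-0.5000)
R[1][0] = 0.6124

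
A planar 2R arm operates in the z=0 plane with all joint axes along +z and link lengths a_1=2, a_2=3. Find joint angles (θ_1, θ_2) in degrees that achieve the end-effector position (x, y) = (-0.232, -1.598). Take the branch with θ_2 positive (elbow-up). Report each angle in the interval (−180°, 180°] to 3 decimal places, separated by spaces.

cos θ_2 = (2.6074−2²−3²)/(2·2·3) = -0.8660; θ_2 = 150.0026° (elbow-up)
β = atan2(-1.5980,-0.2320) = -98.2606°; ψ = atan2(1.4999,-0.5981) = 111.7418°
θ_1 = β − ψ = -210.0023°

149.998 150.003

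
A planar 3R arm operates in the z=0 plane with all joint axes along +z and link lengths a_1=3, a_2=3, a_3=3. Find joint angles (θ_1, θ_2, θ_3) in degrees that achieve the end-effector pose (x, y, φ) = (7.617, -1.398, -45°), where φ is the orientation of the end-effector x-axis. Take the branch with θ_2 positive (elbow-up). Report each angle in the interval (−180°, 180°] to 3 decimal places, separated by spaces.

-15.007 45.010 -75.003

wrist centre = target − a_3·(cos φ, sin φ) = (5.4957, 0.7233)
cos θ_2 = (30.7257−3²−3²)/(2·3·3) = 0.7070; θ_2 = 45.0101° (elbow-up)
β = atan2(0.7233,5.4957) = 7.4980°; ψ = atan2(2.1217,5.1209) = 22.5050°
θ_1 = β − ψ = -15.0071°
θ_3 = φ − θ_1 − θ_2 = -75.0030° (wrapped to (-180°,180°])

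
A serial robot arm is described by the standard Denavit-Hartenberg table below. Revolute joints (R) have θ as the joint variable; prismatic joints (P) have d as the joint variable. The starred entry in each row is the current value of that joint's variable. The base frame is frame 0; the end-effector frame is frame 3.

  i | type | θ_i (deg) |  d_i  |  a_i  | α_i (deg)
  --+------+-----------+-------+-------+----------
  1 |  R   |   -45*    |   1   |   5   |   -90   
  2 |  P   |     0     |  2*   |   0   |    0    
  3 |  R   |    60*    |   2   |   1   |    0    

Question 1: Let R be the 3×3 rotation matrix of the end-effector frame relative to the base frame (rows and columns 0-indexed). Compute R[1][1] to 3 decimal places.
0.612

End-effector y-axis (col 1 of R) = (-0.6124,0.6124,-0.5000)
R[1][1] = 0.6124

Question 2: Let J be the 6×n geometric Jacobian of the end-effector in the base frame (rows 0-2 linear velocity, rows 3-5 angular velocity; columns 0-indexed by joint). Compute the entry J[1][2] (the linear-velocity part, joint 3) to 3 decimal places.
axis z_2 = (0.7071,0.7071,0.0000); lever o_n−o_2 = (1.7678,1.0607,-0.8660)
cross product → J_v[:, 2] = (-0.6124,0.6124,-0.5000)
J_ω[:, 2] = z_2
entry J[1][2] = 0.6124

0.612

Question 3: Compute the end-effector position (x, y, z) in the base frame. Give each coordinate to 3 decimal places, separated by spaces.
6.718 -1.061 0.134

after link 1: o_1 = (3.5355, -3.5355, 1.0000)
after link 2: o_2 = (4.9497, -2.1213, 1.0000)
after link 3: o_3 = (6.7175, -1.0607, 0.1340)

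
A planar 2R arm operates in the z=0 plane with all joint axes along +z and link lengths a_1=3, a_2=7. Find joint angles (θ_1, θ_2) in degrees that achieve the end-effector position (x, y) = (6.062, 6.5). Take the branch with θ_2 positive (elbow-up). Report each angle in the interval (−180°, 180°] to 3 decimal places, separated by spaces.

3.990 60.003

cos θ_2 = (78.9978−3²−7²)/(2·3·7) = 0.4999; θ_2 = 60.0034° (elbow-up)
β = atan2(6.5000,6.0620) = 46.9969°; ψ = atan2(6.0624,6.4996) = 43.0065°
θ_1 = β − ψ = 3.9905°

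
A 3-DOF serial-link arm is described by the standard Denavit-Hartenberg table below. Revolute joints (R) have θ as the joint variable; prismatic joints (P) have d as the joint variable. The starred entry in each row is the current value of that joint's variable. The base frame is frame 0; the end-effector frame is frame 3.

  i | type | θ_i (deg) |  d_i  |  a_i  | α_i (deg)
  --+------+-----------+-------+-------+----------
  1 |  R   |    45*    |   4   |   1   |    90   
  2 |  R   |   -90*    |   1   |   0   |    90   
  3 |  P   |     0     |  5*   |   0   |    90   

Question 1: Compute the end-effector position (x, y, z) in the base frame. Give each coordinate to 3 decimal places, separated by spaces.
-2.121 -3.536 4.000

after link 1: o_1 = (0.7071, 0.7071, 4.0000)
after link 2: o_2 = (1.4142, -0.0000, 4.0000)
after link 3: o_3 = (-2.1213, -3.5355, 4.0000)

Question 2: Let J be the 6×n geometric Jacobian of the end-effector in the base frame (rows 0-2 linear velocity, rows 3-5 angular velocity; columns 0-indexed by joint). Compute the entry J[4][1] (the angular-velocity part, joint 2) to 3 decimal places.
axis z_1 = (0.7071,-0.7071,0.0000); lever o_n−o_1 = (-2.8284,-4.2426,-0.0000)
cross product → J_v[:, 1] = (0.0000,0.0000,-5.0000)
J_ω[:, 1] = z_1
entry J[4][1] = -0.7071

-0.707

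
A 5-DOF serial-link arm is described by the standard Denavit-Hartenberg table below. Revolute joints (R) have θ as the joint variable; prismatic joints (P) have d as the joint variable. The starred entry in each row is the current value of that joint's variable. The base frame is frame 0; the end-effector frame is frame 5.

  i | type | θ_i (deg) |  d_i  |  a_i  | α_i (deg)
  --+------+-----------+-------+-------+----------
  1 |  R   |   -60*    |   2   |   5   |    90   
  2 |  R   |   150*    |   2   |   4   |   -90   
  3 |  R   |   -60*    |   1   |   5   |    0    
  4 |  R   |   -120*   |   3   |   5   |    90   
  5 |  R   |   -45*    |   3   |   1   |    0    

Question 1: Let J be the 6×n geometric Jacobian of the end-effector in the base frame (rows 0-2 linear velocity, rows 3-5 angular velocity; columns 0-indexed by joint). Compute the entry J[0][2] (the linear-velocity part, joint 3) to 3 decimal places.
axis z_2 = (-0.2500,0.4330,-0.8660); lever o_n−o_2 = (-0.5864,-1.6445,-4.4553)
cross product → J_v[:, 2] = (-3.3534,-0.6060,0.6651)
J_ω[:, 2] = z_2
entry J[0][2] = -3.3534

-3.353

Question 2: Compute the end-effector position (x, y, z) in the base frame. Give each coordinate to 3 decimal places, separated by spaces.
after link 1: o_1 = (2.5000, -4.3301, 2.0000)
after link 2: o_2 = (-0.9641, -2.3301, 4.0000)
after link 3: o_3 = (-6.0466, -2.1872, 4.3840)
after link 4: o_4 = (-4.6316, -4.6381, -0.7141)
after link 5: o_5 = (-1.5505, -3.9747, -0.4553)

-1.551 -3.975 -0.455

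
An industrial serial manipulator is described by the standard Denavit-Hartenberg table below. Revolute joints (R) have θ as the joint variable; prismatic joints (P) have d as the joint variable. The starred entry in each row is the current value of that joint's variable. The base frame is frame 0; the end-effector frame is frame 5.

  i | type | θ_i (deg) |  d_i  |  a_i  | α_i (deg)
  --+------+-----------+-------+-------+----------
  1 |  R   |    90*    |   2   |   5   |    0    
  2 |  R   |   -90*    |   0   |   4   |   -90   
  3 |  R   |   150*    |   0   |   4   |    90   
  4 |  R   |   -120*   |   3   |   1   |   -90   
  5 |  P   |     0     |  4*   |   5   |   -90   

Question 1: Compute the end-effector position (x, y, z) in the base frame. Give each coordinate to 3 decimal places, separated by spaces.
1.634 -2.196 -2.830

after link 1: o_1 = (0.0000, 5.0000, 2.0000)
after link 2: o_2 = (4.0000, 5.0000, 2.0000)
after link 3: o_3 = (0.5359, 5.0000, 0.0000)
after link 4: o_4 = (2.4689, 4.1340, -2.3481)
after link 5: o_5 = (1.6340, -2.1962, -2.8301)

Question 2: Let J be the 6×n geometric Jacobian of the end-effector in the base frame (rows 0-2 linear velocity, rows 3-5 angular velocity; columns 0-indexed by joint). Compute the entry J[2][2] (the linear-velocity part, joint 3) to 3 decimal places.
axis z_2 = (0.0000,1.0000,0.0000); lever o_n−o_2 = (-2.3660,-7.1962,-4.8301)
cross product → J_v[:, 2] = (-4.8301,-0.0000,2.3660)
J_ω[:, 2] = z_2
entry J[2][2] = 2.3660

2.366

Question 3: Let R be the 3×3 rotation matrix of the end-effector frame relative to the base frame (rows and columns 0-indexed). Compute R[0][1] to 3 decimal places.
End-effector y-axis (col 1 of R) = (0.7500,0.5000,0.4330)
R[0][1] = 0.7500

0.750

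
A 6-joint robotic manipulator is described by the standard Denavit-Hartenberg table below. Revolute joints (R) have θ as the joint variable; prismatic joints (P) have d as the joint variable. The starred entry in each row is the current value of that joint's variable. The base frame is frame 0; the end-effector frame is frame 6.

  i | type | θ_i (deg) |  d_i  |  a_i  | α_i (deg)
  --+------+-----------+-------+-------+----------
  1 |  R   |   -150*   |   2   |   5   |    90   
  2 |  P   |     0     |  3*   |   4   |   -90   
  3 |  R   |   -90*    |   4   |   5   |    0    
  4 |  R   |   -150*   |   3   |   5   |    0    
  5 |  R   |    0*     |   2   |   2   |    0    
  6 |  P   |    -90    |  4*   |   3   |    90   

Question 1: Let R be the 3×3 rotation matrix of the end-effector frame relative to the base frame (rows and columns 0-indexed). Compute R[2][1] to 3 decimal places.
End-effector y-axis (col 1 of R) = (0.0000,-0.0000,1.0000)
R[2][1] = 1.0000

1.000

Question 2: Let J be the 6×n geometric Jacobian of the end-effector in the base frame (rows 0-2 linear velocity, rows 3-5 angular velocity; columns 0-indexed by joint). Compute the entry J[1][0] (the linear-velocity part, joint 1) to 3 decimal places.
axis z_0 = ẑ; lever o_n−o_0 = (-7.2321,-3.6699,15.0000)
cross product → J_v[:, 0] = (3.6699,-7.2321,0.0000)
J_ω[:, 0] = z_0
entry J[1][0] = -7.2321

-7.232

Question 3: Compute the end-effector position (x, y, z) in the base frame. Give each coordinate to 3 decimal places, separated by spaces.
after link 1: o_1 = (-4.3301, -2.5000, 2.0000)
after link 2: o_2 = (-9.2942, -1.9019, 2.0000)
after link 3: o_3 = (-11.7942, 2.4282, 6.0000)
after link 4: o_4 = (-7.4641, -0.0718, 9.0000)
after link 5: o_5 = (-5.7321, -1.0718, 11.0000)
after link 6: o_6 = (-7.2321, -3.6699, 15.0000)

-7.232 -3.670 15.000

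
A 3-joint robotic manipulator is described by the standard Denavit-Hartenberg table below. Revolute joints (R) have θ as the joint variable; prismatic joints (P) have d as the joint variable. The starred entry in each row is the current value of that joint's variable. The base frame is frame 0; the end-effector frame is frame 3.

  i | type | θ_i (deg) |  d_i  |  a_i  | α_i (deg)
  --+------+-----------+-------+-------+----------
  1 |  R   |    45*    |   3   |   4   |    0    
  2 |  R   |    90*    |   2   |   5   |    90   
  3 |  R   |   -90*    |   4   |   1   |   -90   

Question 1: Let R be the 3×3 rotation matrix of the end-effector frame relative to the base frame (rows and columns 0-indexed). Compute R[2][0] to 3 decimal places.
-1.000

End-effector x-axis (col 0 of R) = (0.0000,0.0000,-1.0000)
R[2][0] = -1.0000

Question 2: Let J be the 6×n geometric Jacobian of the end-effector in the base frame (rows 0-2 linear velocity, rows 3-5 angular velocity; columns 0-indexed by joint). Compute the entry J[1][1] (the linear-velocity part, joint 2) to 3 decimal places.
-0.707

axis z_1 = (0.0000,0.0000,1.0000); lever o_n−o_1 = (-0.7071,6.3640,1.0000)
cross product → J_v[:, 1] = (-6.3640,-0.7071,0.0000)
J_ω[:, 1] = z_1
entry J[1][1] = -0.7071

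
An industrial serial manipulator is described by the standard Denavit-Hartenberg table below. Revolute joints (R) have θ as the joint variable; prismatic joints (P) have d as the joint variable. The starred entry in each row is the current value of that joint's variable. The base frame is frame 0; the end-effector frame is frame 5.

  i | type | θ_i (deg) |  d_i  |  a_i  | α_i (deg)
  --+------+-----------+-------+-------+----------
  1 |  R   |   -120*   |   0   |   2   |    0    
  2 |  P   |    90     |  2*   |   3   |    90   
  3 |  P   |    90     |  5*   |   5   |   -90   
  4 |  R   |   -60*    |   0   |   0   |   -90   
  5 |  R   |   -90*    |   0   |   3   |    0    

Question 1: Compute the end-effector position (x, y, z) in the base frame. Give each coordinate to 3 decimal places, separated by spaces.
after link 1: o_1 = (-1.0000, -1.7321, 0.0000)
after link 2: o_2 = (1.5981, -3.2321, 2.0000)
after link 3: o_3 = (-0.9019, -7.5622, 7.0000)
after link 4: o_4 = (-0.9019, -7.5622, 7.0000)
after link 5: o_5 = (-3.5000, -6.0622, 7.0000)

-3.500 -6.062 7.000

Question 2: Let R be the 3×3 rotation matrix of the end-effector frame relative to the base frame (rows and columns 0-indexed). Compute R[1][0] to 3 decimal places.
0.500

End-effector x-axis (col 0 of R) = (-0.8660,0.5000,0.0000)
R[1][0] = 0.5000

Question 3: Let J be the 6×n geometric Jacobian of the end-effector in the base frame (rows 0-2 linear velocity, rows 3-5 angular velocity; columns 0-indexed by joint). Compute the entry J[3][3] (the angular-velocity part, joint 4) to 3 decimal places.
-0.866

axis z_3 = (-0.8660,0.5000,0.0000); lever o_n−o_3 = (-2.5981,1.5000,0.0000)
cross product → J_v[:, 3] = (-0.0000,-0.0000,0.0000)
J_ω[:, 3] = z_3
entry J[3][3] = -0.8660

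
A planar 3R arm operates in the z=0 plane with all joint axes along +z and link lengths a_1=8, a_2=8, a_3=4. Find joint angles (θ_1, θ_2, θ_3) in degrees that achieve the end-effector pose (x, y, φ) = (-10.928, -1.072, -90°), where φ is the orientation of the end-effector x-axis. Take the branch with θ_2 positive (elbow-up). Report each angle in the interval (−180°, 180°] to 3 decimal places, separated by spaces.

119.999 90.003 59.998

wrist centre = target − a_3·(cos φ, sin φ) = (-10.9280, 2.9280)
cos θ_2 = (127.9944−8²−8²)/(2·8·8) = -0.0000; θ_2 = 90.0025° (elbow-up)
β = atan2(2.9280,-10.9280) = 165.0007°; ψ = atan2(8.0000,7.9996) = 45.0013°
θ_1 = β − ψ = 119.9995°
θ_3 = φ − θ_1 − θ_2 = 59.9980° (wrapped to (-180°,180°])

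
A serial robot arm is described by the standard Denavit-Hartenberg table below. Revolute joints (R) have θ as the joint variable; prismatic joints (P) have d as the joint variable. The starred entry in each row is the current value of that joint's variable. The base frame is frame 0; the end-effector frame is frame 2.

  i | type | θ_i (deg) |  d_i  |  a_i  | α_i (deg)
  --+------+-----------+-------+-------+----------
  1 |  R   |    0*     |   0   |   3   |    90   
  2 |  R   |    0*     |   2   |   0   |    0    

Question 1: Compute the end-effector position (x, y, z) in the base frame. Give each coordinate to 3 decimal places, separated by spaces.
3.000 -2.000 0.000

after link 1: o_1 = (3.0000, 0.0000, 0.0000)
after link 2: o_2 = (3.0000, -2.0000, 0.0000)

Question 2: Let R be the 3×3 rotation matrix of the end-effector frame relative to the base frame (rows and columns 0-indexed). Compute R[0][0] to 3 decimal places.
1.000

End-effector x-axis (col 0 of R) = (1.0000,0.0000,0.0000)
R[0][0] = 1.0000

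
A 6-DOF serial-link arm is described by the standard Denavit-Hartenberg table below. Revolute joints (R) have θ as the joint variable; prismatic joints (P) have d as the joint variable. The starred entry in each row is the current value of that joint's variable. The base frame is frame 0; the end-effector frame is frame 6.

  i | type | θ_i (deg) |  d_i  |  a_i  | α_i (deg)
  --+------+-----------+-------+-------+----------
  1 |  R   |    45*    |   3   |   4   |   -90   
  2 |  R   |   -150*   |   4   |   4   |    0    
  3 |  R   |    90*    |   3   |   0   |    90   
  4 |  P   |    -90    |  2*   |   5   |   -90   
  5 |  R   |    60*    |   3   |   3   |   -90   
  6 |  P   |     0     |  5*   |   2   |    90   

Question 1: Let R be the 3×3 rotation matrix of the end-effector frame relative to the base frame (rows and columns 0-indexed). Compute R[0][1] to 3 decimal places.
-0.306

End-effector y-axis (col 1 of R) = (-0.3062,0.9186,-0.2500)
R[0][1] = -0.3062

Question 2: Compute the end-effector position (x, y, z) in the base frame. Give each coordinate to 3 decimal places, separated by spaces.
after link 1: o_1 = (2.8284, 2.8284, 3.0000)
after link 2: o_2 = (-2.4495, 3.2074, 5.0000)
after link 3: o_3 = (-4.5708, 5.3287, 5.0000)
after link 4: o_4 = (-2.2600, 0.5684, 6.0000)
after link 5: o_5 = (1.4523, 2.1594, 7.2990)
after link 6: o_6 = (1.6891, 7.1057, 5.1830)

1.689 7.106 5.183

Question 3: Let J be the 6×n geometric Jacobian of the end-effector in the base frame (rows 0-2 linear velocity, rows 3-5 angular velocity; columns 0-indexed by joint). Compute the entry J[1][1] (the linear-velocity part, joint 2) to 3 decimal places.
axis z_1 = (-0.7071,0.7071,0.0000); lever o_n−o_1 = (-1.1393,4.2773,2.1830)
cross product → J_v[:, 1] = (1.5436,1.5436,-2.2189)
J_ω[:, 1] = z_1
entry J[1][1] = 1.5436

1.544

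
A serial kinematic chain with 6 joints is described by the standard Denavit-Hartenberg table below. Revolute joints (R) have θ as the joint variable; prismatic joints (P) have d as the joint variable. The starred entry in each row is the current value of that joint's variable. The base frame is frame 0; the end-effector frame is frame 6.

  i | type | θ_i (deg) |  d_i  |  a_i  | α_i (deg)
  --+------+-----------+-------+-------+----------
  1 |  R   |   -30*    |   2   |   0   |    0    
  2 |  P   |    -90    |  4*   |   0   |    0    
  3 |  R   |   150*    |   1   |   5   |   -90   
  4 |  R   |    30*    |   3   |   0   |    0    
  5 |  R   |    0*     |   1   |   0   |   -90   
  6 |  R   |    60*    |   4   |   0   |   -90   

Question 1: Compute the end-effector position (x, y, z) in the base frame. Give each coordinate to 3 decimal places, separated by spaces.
after link 1: o_1 = (0.0000, 0.0000, 2.0000)
after link 2: o_2 = (0.0000, 0.0000, 6.0000)
after link 3: o_3 = (4.3301, 2.5000, 7.0000)
after link 4: o_4 = (2.8301, 5.0981, 7.0000)
after link 5: o_5 = (2.3301, 5.9641, 7.0000)
after link 6: o_6 = (0.5981, 4.9641, 3.5359)

0.598 4.964 3.536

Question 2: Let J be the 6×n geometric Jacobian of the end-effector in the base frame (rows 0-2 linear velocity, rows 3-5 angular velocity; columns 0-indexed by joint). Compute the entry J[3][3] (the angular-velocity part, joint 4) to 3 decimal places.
axis z_3 = (-0.5000,0.8660,0.0000); lever o_n−o_3 = (-3.7321,2.4641,-3.4641)
cross product → J_v[:, 3] = (-3.0000,-1.7321,2.0000)
J_ω[:, 3] = z_3
entry J[3][3] = -0.5000

-0.500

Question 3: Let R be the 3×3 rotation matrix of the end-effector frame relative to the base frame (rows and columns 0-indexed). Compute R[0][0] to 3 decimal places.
0.808

End-effector x-axis (col 0 of R) = (0.8080,-0.5335,-0.2500)
R[0][0] = 0.8080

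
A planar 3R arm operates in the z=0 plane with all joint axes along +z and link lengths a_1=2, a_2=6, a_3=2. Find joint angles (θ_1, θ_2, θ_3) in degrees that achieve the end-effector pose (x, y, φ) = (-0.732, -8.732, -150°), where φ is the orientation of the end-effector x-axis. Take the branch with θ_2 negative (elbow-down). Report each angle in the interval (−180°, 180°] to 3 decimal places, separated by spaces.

wrist centre = target − a_3·(cos φ, sin φ) = (1.0001, -7.7320)
cos θ_2 = (60.7839−2²−6²)/(2·2·6) = 0.8660; θ_2 = -30.0033° (elbow-down)
β = atan2(-7.7320,1.0001) = -82.6303°; ψ = atan2(-3.0003,7.1960) = -22.6332°
θ_1 = β − ψ = -59.9971°
θ_3 = φ − θ_1 − θ_2 = -59.9996° (wrapped to (-180°,180°])

-59.997 -30.003 -60.000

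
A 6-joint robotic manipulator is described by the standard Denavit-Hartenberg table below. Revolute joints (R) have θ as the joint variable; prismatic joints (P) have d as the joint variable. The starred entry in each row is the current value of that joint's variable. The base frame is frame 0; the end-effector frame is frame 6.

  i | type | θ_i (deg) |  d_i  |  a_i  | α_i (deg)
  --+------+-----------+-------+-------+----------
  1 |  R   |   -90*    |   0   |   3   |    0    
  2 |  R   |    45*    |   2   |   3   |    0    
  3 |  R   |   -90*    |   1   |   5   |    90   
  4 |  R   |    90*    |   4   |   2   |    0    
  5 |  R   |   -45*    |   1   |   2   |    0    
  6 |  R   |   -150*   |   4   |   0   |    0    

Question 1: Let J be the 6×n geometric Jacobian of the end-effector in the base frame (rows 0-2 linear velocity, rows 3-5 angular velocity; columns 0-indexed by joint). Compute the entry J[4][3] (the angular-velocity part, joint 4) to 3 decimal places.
axis z_3 = (-0.7071,0.7071,0.0000); lever o_n−o_3 = (-7.3640,5.3640,3.4142)
cross product → J_v[:, 3] = (2.4142,2.4142,1.4142)
J_ω[:, 3] = z_3
entry J[4][3] = 0.7071

0.707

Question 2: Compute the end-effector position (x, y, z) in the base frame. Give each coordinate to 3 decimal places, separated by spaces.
after link 1: o_1 = (0.0000, -3.0000, 0.0000)
after link 2: o_2 = (2.1213, -5.1213, 2.0000)
after link 3: o_3 = (-1.4142, -8.6569, 3.0000)
after link 4: o_4 = (-4.2426, -5.8284, 5.0000)
after link 5: o_5 = (-5.9497, -6.1213, 6.4142)
after link 6: o_6 = (-8.7782, -3.2929, 6.4142)

-8.778 -3.293 6.414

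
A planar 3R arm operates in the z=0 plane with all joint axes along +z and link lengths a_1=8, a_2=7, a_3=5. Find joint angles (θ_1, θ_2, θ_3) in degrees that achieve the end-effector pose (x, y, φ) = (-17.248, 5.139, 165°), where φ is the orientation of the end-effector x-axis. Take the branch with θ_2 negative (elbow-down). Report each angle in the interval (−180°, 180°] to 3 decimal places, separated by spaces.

-169.407 -60.000 34.408

wrist centre = target − a_3·(cos φ, sin φ) = (-12.4184, 3.8449)
cos θ_2 = (168.9992−8²−7²)/(2·8·7) = 0.5000; θ_2 = -60.0005° (elbow-down)
β = atan2(3.8449,-12.4184) = 162.7967°; ψ = atan2(-6.0622,11.5000) = -27.7960°
θ_1 = β − ψ = 190.5927°
θ_3 = φ − θ_1 − θ_2 = 34.4077° (wrapped to (-180°,180°])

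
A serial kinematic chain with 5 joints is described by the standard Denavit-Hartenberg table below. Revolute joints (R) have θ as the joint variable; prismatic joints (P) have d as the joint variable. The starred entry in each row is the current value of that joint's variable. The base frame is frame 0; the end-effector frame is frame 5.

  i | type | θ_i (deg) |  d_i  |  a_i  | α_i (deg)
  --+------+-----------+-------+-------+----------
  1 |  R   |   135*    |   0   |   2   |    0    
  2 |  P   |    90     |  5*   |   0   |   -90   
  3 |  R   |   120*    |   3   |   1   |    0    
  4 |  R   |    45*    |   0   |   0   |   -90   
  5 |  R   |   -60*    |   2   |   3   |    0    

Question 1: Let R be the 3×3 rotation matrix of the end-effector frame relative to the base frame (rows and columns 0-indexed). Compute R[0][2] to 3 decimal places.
0.183

End-effector z-axis (col 2 of R) = (0.1830,0.1830,0.9659)
R[0][2] = 0.1830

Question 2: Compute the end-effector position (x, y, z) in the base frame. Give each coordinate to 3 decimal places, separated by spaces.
after link 1: o_1 = (-1.4142, 1.4142, 0.0000)
after link 2: o_2 = (-1.4142, 1.4142, 5.0000)
after link 3: o_3 = (1.0607, -0.3536, 4.1340)
after link 4: o_4 = (1.0607, -0.3536, 4.1340)
after link 5: o_5 = (4.2883, -0.8001, 5.6776)

4.288 -0.800 5.678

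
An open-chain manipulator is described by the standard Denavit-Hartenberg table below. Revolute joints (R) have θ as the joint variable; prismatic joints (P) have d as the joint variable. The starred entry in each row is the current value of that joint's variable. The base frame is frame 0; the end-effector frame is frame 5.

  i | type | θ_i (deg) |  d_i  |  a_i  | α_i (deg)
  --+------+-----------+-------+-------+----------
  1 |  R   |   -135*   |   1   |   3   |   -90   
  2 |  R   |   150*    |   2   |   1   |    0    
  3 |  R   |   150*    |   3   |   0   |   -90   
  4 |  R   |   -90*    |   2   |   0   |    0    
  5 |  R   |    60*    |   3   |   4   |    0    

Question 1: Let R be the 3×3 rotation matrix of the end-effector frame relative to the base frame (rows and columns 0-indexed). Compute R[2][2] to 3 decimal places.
-0.500

End-effector z-axis (col 2 of R) = (-0.6124,-0.6124,-0.5000)
R[2][2] = -0.5000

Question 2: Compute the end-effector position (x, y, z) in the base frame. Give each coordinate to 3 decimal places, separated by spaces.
after link 1: o_1 = (-2.1213, -2.1213, 1.0000)
after link 2: o_2 = (-0.0947, -2.9232, 0.5000)
after link 3: o_3 = (2.0266, -5.0445, 0.5000)
after link 4: o_4 = (0.8018, -6.2692, -0.5000)
after link 5: o_5 = (-0.8458, -10.7453, 1.0000)

-0.846 -10.745 1.000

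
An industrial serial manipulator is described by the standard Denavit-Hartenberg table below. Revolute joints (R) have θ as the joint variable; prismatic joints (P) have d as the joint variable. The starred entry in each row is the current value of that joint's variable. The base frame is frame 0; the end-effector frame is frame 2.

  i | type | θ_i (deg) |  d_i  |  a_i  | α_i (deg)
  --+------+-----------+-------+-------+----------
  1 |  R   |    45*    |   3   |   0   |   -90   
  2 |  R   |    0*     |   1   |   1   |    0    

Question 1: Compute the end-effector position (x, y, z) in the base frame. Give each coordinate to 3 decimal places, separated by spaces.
after link 1: o_1 = (0.0000, 0.0000, 3.0000)
after link 2: o_2 = (0.0000, 1.4142, 3.0000)

0.000 1.414 3.000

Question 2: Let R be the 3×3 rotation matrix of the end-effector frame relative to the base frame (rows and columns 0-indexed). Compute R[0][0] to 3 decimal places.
0.707

End-effector x-axis (col 0 of R) = (0.7071,0.7071,0.0000)
R[0][0] = 0.7071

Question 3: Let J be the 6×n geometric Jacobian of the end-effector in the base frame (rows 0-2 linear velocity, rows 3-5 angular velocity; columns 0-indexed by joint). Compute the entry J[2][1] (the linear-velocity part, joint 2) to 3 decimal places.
axis z_1 = (-0.7071,0.7071,0.0000); lever o_n−o_1 = (0.0000,1.4142,0.0000)
cross product → J_v[:, 1] = (-0.0000,0.0000,-1.0000)
J_ω[:, 1] = z_1
entry J[2][1] = -1.0000

-1.000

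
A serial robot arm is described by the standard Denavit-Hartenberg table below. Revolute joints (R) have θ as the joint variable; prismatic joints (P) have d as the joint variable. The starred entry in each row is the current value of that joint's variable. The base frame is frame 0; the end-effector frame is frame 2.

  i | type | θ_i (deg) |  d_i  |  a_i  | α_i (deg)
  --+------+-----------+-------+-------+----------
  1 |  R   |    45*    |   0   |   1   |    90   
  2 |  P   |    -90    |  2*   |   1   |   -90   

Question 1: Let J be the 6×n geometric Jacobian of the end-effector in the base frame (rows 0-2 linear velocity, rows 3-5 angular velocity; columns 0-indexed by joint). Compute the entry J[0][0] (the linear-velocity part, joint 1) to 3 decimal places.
axis z_0 = ẑ; lever o_n−o_0 = (2.1213,-0.7071,-1.0000)
cross product → J_v[:, 0] = (0.7071,2.1213,-0.0000)
J_ω[:, 0] = z_0
entry J[0][0] = 0.7071

0.707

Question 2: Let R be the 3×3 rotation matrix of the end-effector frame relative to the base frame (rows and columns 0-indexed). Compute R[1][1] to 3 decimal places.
0.707

End-effector y-axis (col 1 of R) = (-0.7071,0.7071,-0.0000)
R[1][1] = 0.7071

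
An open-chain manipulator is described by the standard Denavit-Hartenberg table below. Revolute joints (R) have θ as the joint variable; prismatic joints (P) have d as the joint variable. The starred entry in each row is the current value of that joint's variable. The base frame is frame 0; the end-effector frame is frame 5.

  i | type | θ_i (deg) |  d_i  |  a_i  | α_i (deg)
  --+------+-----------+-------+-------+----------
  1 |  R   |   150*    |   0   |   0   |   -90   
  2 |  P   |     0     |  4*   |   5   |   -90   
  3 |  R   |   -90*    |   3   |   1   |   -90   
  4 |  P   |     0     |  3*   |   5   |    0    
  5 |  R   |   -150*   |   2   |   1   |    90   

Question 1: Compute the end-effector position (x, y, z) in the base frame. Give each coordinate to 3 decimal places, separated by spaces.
-13.227 -2.910 -3.500

after link 1: o_1 = (0.0000, 0.0000, 0.0000)
after link 2: o_2 = (-6.3301, -0.9641, 0.0000)
after link 3: o_3 = (-6.8301, -1.8301, -3.0000)
after link 4: o_4 = (-11.9282, -4.6603, -3.0000)
after link 5: o_5 = (-13.2272, -2.9103, -3.5000)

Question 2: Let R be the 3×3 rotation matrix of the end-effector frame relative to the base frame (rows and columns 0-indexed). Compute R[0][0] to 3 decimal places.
End-effector x-axis (col 0 of R) = (0.4330,0.7500,-0.5000)
R[0][0] = 0.4330

0.433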